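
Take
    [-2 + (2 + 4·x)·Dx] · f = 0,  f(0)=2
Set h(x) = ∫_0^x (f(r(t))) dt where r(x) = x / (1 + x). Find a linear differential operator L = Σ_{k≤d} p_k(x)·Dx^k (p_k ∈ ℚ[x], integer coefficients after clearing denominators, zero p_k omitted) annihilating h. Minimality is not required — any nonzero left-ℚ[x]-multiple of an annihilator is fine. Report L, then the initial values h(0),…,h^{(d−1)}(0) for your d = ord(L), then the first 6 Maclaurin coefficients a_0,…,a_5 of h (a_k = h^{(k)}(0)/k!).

f: a_k = 2, 2, -1, 1, -5/4, 7/4, …
Change of var in L_f (x↦r) gives L₀.
h=∫₀ˣh₀: take L = L₀·Dx.
L = -Dx + (1 + 4·x + 3·x^2)·Dx^2  (order 2).
h: a_k = 0, 2, 1, -1, 5/4, -37/20, …
ICs: h(0) = 0, h′(0) = 2.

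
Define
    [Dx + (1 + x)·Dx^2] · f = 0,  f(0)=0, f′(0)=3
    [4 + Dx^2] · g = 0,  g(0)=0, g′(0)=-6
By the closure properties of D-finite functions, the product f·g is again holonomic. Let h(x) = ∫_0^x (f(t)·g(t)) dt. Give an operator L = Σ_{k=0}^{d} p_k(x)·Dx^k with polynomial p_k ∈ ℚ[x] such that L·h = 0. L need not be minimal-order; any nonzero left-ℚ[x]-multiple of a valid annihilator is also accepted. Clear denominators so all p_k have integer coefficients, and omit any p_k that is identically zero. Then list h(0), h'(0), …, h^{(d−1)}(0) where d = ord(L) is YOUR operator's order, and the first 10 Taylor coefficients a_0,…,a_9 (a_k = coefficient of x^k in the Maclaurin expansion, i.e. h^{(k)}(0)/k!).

L = (168 + 864·x + 1456·x^2 + 1024·x^3 + 256·x^4)·Dx + (112 + 368·x + 384·x^2 + 128·x^3)·Dx^2 + (102 + 464·x + 744·x^2 + 512·x^3 + 128·x^4)·Dx^3 + (28 + 92·x + 96·x^2 + 32·x^3)·Dx^4 + (15 + 62·x + 95·x^2 + 64·x^3 + 16·x^4)·Dx^5  (order 5).
h: a_k = 0, 0, 0, -6, 9/4, 6/5, -1/4, -2/7, 3/20, -26/315, …
ICs: h(0) = 0, h′(0) = 0, h′′(0) = 0, h′′′(0) = -36, h′′′′(0) = 54.

f: a_k = 0, 3, -3/2, 1, -3/4, 3/5, -1/2, 3/7, -3/8, 1/3, …
g: a_k = 0, -6, 0, 4, 0, -4/5, 0, 8/105, 0, -4/945, …
Product ⇒ symmetric product L₀, ord ≤ 4.
h=∫₀ˣh₀: take L = L₀·Dx.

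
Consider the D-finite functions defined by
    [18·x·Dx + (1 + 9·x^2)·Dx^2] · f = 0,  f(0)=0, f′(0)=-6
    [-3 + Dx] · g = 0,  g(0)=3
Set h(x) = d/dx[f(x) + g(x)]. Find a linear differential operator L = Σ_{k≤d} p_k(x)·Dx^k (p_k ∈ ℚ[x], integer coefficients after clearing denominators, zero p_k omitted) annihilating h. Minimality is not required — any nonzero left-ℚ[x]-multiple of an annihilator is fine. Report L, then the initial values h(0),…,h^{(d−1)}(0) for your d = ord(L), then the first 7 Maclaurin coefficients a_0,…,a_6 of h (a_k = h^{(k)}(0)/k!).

f: a_k = 0, -6, 0, 18, 0, -486/5, 0, …
g: a_k = 3, 9, 27/2, 27/2, 81/8, 243/40, 243/80, …
L₀ := lclm(L_f,L_g); ord L₀ ≤ 2+1.
h₀' ⇒ L via d/dx closure of L₀.
L = (18 - 108·x - 162·x^2) + (-9 + 27·x + 27·x^2 - 81·x^3)·Dx + (1 + 3·x + 9·x^2 + 27·x^3)·Dx^2  (order 2).
h: a_k = 3, 27, 189/2, 81/2, -3645/8, 729/40, 350649/80, …
ICs: h(0) = 3, h′(0) = 27.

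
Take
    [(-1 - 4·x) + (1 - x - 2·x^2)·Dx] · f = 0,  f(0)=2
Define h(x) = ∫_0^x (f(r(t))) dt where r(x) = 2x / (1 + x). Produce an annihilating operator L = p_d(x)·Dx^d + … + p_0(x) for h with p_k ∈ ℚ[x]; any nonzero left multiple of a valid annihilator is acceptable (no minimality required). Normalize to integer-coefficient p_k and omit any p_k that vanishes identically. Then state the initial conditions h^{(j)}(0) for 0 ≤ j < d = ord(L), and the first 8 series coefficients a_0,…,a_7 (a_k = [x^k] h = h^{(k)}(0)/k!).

f: a_k = 2, 2, 6, 10, 22, 42, 86, 170, …
h₀=f(r): pull back L_f along r ⇒ L₀.
h=∫₀ˣh₀: take L = L₀·Dx.
L = (2 + 18·x)·Dx + (-1 - x + 9·x^2 + 9·x^3)·Dx^2  (order 2).
h: a_k = 0, 2, 2, 20/3, 9, 36, 54, 1620/7, …
ICs: h(0) = 0, h′(0) = 2.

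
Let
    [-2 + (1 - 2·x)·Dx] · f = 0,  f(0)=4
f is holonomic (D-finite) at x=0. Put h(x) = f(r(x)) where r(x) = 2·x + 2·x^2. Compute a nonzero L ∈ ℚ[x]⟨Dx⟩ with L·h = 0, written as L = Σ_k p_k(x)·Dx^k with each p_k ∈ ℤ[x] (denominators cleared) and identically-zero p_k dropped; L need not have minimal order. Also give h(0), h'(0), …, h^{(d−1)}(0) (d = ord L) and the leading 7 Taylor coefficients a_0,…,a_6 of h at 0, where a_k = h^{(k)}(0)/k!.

f: a_k = 4, 8, 16, 32, 64, 128, 256, …
Substitute x→r, Dx→(1/r')Dx; clear ⇒ L₀.
L = (4 + 8·x) + (-1 + 4·x + 4·x^2)·Dx  (order 1).
h: a_k = 4, 16, 80, 384, 1856, 8960, 43264, …
ICs: h(0) = 4.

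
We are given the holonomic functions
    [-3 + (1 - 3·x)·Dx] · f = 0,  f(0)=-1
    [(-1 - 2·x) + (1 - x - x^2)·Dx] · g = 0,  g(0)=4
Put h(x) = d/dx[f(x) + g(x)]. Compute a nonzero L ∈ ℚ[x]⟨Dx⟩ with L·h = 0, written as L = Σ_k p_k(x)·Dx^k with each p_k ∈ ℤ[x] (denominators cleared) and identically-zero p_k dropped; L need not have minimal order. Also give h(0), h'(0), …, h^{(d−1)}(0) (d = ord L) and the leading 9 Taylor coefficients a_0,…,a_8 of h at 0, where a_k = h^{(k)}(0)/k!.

L = (54 + 72·x + 216·x^2 - 72·x^3 + 54·x^4) + (-18 - 30·x + 90·x^2 + 120·x^3 - 45·x^4 + 54·x^5)·Dx + (1 + 2·x - 25·x^2 + 30·x^3 - 3·x^5 + 9·x^6)·Dx^2  (order 2).
h: a_k = 1, -2, -45, -244, -1055, -4062, -14721, -51400, -175167, …
ICs: h(0) = 1, h′(0) = -2.

f: a_k = -1, -3, -9, -27, -81, -243, -729, -2187, -6561, …
g: a_k = 4, 4, 8, 12, 20, 32, 52, 84, 136, …
Sum ⇒ L₀ = lclm(L_f,L_g) in ℚ(x)⟨Dx⟩.
Derive L from L₀ (diff closure).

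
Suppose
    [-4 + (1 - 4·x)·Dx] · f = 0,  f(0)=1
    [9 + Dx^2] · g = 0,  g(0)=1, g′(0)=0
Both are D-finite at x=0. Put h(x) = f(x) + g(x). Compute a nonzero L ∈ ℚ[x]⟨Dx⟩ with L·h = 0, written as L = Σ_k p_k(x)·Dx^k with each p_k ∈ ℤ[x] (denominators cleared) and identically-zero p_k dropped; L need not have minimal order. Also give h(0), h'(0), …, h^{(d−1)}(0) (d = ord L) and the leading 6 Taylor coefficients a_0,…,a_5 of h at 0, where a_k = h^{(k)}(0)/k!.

f: a_k = 1, 4, 16, 64, 256, 1024, …
g: a_k = 1, 0, -9/2, 0, 27/8, 0, …
f+g: L₀ = lclm(L_f,L_g), ord ≤ 1+2.
L = (3780 - 2592·x + 5184·x^2) + (-369 + 2124·x - 3888·x^2 + 5184·x^3)·Dx + (420 - 288·x + 576·x^2)·Dx^2 + (-41 + 236·x - 432·x^2 + 576·x^3)·Dx^3  (order 3).
h: a_k = 2, 4, 23/2, 64, 2075/8, 1024, …
ICs: h(0) = 2, h′(0) = 4, h′′(0) = 23.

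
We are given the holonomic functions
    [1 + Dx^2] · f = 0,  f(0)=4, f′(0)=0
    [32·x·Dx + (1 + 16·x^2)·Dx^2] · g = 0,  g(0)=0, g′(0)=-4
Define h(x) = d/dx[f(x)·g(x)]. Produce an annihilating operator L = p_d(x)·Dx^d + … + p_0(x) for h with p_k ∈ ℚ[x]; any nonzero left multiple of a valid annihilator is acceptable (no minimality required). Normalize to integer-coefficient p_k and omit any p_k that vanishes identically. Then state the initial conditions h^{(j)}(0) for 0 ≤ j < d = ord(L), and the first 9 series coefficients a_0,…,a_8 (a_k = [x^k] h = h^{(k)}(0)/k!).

L = (209105 + 6893664·x^2 + 261353216·x^4 + 52248576·x^6 - 2162688·x^8 - 60817408·x^10 + 16777216·x^12) + (108608·x + 9933824·x^3 + 133857280·x^5 + 44564480·x^7 + 20971520·x^9 + 67108864·x^11)·Dx + (210210 + 6980800·x^2 + 263314944·x^4 + 66224128·x^6 + 4063232·x^8 - 54525952·x^10 + 33554432·x^12)·Dx^2 + (108608·x + 9933824·x^3 + 133857280·x^5 + 44564480·x^7 + 20971520·x^9 + 67108864·x^11)·Dx^3 + (1105 + 87136·x^2 + 1961728·x^4 + 13975552·x^6 + 6225920·x^8 + 6291456·x^10 + 16777216·x^12)·Dx^4  (order 4).
h: a_k = -16, 0, 280, 0, -12938/3, 0, 3079271/45, 0, -916452227/840, …
ICs: h(0) = -16, h′(0) = 0, h′′(0) = 560, h′′′(0) = 0.

f: a_k = 4, 0, -2, 0, 1/6, 0, -1/180, 0, 1/10080, …
g: a_k = 0, -4, 0, 64/3, 0, -1024/5, 0, 16384/7, 0, …
f·g: L₀ = L_f ⊗_s L_g, ord ≤ 2·2.
h=h₀': d/dx-closure on L₀ ⇒ L.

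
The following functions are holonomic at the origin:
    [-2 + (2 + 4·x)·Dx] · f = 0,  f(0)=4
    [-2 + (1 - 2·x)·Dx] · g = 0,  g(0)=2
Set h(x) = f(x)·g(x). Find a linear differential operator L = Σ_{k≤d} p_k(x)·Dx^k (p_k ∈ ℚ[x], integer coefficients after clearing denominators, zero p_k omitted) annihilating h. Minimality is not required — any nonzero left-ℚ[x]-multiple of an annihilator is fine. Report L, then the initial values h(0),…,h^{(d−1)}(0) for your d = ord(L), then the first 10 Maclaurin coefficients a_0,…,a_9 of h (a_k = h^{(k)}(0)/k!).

L = (3 + 2·x) + (-1 + 4·x^2)·Dx  (order 1).
h: a_k = 8, 24, 44, 92, 179, 365, 1439/2, 2911/2, 46147/16, 93009/16, …
ICs: h(0) = 8.

f: a_k = 4, 4, -2, 2, -5/2, 7/2, -21/4, 33/4, -429/32, 715/32, …
g: a_k = 2, 4, 8, 16, 32, 64, 128, 256, 512, 1024, …
f·g: L₀ = L_f ⊗_s L_g, ord ≤ 1·1.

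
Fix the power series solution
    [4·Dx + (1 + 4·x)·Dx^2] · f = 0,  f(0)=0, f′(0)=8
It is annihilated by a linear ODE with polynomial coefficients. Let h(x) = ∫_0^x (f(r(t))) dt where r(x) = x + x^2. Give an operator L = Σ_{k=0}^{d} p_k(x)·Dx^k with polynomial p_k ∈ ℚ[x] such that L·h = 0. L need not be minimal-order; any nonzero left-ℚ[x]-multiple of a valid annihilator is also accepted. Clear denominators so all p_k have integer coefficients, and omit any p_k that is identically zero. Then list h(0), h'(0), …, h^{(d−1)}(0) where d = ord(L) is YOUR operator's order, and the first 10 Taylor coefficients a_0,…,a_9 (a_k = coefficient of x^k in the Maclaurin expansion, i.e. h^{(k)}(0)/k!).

f: a_k = 0, 8, -16, 128/3, -128, 2048/5, -4096/3, 32768/7, -16384, 524288/9, …
Change of var in L_f (x↦r) gives L₀.
∫: right-multiply L₀ by Dx.
L = 2·Dx^2 + (1 + 2·x)·Dx^3  (order 3).
h: a_k = 0, 0, 4, -8/3, 8/3, -16/5, 64/15, -128/21, 64/7, -128/9, …
ICs: h(0) = 0, h′(0) = 0, h′′(0) = 8.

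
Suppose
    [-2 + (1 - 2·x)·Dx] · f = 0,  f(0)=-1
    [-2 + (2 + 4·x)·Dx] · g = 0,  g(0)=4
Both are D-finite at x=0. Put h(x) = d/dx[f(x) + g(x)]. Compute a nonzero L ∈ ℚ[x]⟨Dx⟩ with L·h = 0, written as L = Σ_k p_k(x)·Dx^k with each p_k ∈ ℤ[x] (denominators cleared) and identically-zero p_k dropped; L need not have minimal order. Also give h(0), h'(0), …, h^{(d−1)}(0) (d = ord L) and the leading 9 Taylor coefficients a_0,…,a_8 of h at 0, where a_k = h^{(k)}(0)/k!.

f: a_k = -1, -2, -4, -8, -16, -32, -64, -128, -256, …
g: a_k = 4, 4, -2, 2, -5/2, 7/2, -21/4, 33/4, -429/32, …
Weyl lclm of L_f,L_g ⇒ L₀ (ord ≤ 2).
h=h₀': d/dx-closure on L₀ ⇒ L.
L = (-36 - 24·x) + (-21 - 108·x - 84·x^2)·Dx + (5 + 6·x - 20·x^2 - 24·x^3)·Dx^2  (order 2).
h: a_k = 2, -12, -18, -74, -285/2, -831/2, -3353/4, -8621/4, -141021/32, …
ICs: h(0) = 2, h′(0) = -12.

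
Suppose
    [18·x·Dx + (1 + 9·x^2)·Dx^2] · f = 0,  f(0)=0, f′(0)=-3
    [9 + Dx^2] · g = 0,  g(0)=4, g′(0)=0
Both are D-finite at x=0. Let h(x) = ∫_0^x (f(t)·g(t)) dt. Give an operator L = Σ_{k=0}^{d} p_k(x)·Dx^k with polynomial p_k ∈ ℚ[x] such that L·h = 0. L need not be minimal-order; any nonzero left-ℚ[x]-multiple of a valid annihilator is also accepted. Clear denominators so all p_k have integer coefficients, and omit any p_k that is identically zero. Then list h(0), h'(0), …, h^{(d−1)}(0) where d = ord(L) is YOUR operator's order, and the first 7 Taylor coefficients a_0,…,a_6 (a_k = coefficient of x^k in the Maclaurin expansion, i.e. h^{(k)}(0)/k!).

L = (810 + 18954·x^2 + 72171·x^4 + 236196·x^6 + 531441·x^8)·Dx + (972·x + 14580·x^3 + 78732·x^5 + 236196·x^7)·Dx^2 + (108 + 2592·x^2 + 13122·x^4 + 52488·x^6 + 118098·x^8)·Dx^3 + (108·x + 1620·x^3 + 8748·x^5 + 26244·x^7)·Dx^4 + (2 + 54·x^2 + 567·x^4 + 2916·x^6 + 6561·x^8)·Dx^5  (order 5).
h: a_k = 0, 0, -6, 0, 45/2, 0, -1323/20, …
ICs: h(0) = 0, h′(0) = 0, h′′(0) = -12, h′′′(0) = 0, h′′′′(0) = 540.

f: a_k = 0, -3, 0, 9, 0, -243/5, 0, …
g: a_k = 4, 0, -18, 0, 27/2, 0, -81/20, …
L₀ := L_f ⊗_s L_g (sym. prod.), ord ≤ 4.
h=∫h₀ ⇒ L = L₀·Dx.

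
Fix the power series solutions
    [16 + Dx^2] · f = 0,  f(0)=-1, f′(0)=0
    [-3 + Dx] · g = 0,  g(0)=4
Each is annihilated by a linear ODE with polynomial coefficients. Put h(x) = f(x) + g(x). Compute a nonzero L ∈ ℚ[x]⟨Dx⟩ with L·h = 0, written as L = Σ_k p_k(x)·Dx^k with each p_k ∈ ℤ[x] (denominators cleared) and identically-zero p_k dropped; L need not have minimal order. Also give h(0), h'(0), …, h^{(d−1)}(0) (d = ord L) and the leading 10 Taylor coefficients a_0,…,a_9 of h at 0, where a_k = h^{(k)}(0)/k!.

L = -48 + 16·Dx - 3·Dx^2 + Dx^3  (order 3).
h: a_k = 3, 12, 26, 18, 17/6, 81/10, 1753/180, 243/140, -9823/10080, 243/1120, …
ICs: h(0) = 3, h′(0) = 12, h′′(0) = 52.

f: a_k = -1, 0, 8, 0, -32/3, 0, 256/45, 0, -512/315, 0, …
g: a_k = 4, 12, 18, 18, 27/2, 81/10, 81/20, 243/140, 729/1120, 243/1120, …
Sum ⇒ L₀ = lclm(L_f,L_g) in ℚ(x)⟨Dx⟩.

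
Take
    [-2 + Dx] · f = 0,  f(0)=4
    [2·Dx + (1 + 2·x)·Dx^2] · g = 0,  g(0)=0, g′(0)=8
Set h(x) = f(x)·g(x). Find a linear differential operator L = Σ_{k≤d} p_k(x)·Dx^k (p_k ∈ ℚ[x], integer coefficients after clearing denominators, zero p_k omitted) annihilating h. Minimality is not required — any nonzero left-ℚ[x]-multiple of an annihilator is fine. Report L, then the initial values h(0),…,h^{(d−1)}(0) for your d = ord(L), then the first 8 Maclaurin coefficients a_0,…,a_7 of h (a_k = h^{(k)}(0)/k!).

L = 8·x + (-2 - 8·x)·Dx + (1 + 2·x)·Dx^2  (order 2).
h: a_k = 0, 32, 32, 128/3, 0, 192/5, -448/9, 5888/63, …
ICs: h(0) = 0, h′(0) = 32.

f: a_k = 4, 8, 8, 16/3, 8/3, 16/15, 16/45, 32/315, …
g: a_k = 0, 8, -8, 32/3, -16, 128/5, -128/3, 512/7, …
f·g: L₀ = L_f ⊗_s L_g, ord ≤ 1·2.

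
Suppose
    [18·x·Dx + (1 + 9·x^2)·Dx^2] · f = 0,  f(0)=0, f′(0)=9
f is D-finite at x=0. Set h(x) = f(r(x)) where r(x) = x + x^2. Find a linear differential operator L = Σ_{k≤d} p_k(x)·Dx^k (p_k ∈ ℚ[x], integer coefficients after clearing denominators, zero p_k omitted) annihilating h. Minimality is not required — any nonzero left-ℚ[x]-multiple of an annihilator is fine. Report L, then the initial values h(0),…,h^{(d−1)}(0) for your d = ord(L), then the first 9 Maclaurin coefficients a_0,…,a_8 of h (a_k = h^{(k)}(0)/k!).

L = (-2 + 18·x + 72·x^2 + 108·x^3 + 54·x^4)·Dx + (1 + 2·x + 9·x^2 + 36·x^3 + 45·x^4 + 18·x^5)·Dx^2  (order 2).
h: a_k = 0, 9, 9, -27, -81, 324/5, 702, 3645/7, -5103, …
ICs: h(0) = 0, h′(0) = 9.

f: a_k = 0, 9, 0, -27, 0, 729/5, 0, -6561/7, 0, …
f∘r: x↦r, Dx↦Dx/r' in L_f ⇒ L₀.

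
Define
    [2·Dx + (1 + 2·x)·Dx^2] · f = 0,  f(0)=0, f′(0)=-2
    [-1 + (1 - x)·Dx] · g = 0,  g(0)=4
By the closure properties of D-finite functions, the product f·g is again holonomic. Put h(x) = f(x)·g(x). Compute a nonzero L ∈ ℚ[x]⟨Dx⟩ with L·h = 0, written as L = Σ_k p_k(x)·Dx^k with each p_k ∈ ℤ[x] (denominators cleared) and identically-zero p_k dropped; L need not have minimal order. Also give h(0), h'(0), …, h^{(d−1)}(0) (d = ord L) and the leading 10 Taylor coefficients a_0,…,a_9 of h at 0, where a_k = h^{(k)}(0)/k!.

L = 2 + 6·x·Dx + (-1 - x + 2·x^2)·Dx^2  (order 2).
h: a_k = 0, -8, 0, -32/3, 16/3, -304/15, 112/5, -1776/35, 2704/35, -47344/315, …
ICs: h(0) = 0, h′(0) = -8.

f: a_k = 0, -2, 2, -8/3, 4, -32/5, 32/3, -128/7, 32, -512/9, …
g: a_k = 4, 4, 4, 4, 4, 4, 4, 4, 4, 4, …
h₀=f·g: eliminate ⇒ L₀, order ≤ 2·1.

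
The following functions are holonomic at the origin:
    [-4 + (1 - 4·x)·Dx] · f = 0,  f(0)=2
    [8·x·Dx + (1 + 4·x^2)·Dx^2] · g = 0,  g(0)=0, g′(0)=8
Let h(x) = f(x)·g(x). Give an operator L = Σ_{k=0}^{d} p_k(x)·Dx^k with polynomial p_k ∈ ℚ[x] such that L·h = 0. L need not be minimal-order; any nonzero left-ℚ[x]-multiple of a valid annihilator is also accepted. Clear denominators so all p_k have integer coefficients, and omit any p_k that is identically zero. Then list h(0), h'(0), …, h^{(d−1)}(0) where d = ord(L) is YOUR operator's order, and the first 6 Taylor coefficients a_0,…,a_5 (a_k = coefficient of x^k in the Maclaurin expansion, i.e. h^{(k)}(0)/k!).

f: a_k = 2, 8, 32, 128, 512, 2048, …
g: a_k = 0, 8, 0, -32/3, 0, 128/5, …
Sym-product of L_f,L_g gives L₀ (≤ ord 2).
L = 32·x + (8 - 8·x + 64·x^2)·Dx + (-1 + 4·x - 4·x^2 + 16·x^3)·Dx^2  (order 2).
h: a_k = 0, 16, 64, 704/3, 2816/3, 57088/15, …
ICs: h(0) = 0, h′(0) = 16.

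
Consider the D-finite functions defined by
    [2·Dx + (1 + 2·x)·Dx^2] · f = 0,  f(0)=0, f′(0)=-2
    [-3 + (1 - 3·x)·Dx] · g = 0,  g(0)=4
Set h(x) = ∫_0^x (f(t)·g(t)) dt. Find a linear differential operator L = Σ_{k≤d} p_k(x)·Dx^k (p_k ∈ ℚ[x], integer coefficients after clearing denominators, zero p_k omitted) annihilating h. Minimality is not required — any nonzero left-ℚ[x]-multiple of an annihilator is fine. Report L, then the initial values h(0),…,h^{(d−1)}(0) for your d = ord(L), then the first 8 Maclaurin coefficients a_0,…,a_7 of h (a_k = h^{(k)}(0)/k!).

L = 6·Dx + (4 + 18·x)·Dx^2 + (-1 + x + 6·x^2)·Dx^3  (order 3).
h: a_k = 0, 0, -4, -16/3, -44/3, -32, -1264/15, -22112/105, …
ICs: h(0) = 0, h′(0) = 0, h′′(0) = -8.

f: a_k = 0, -2, 2, -8/3, 4, -32/5, 32/3, -128/7, …
g: a_k = 4, 12, 36, 108, 324, 972, 2916, 8748, …
Product ⇒ symmetric product L₀, ord ≤ 2.
h=∫₀ˣh₀: take L = L₀·Dx.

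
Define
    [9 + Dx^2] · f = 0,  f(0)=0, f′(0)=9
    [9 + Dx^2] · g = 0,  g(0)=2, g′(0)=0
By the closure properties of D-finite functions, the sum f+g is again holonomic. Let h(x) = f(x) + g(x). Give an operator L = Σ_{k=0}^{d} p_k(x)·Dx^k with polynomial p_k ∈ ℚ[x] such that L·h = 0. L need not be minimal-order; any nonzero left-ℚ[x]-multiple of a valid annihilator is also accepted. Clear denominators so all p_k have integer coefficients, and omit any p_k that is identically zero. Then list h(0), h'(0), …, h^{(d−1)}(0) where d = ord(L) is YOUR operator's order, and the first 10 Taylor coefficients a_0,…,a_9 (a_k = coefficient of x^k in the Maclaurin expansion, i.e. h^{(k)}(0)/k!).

L = 9 + Dx^2  (order 2).
h: a_k = 2, 9, -9, -27/2, 27/4, 243/40, -81/40, -729/560, 729/2240, 729/4480, …
ICs: h(0) = 2, h′(0) = 9.

f: a_k = 0, 9, 0, -27/2, 0, 243/40, 0, -729/560, 0, 729/4480, …
g: a_k = 2, 0, -9, 0, 27/4, 0, -81/40, 0, 729/2240, 0, …
Sum ⇒ L₀ = lclm(L_f,L_g) in ℚ(x)⟨Dx⟩.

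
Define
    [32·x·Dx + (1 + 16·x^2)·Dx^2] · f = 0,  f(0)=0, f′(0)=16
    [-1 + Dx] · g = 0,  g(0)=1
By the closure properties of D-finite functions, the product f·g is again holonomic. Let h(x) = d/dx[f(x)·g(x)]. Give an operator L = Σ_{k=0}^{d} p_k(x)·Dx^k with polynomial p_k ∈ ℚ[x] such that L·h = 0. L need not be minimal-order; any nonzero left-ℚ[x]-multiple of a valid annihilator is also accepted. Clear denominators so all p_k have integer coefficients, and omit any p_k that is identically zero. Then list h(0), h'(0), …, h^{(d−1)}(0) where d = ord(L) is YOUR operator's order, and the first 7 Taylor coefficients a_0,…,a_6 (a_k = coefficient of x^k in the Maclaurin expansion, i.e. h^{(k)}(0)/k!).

L = (-31 - 64·x + 1568·x^2 - 1024·x^3 + 256·x^4) + (30 + 96·x - 1600·x^2 + 1536·x^3 - 512·x^4)·Dx + (1 - 32·x + 32·x^2 - 512·x^3 + 256·x^4)·Dx^2  (order 2).
h: a_k = 16, 32, -232, -992/3, 3886, 14492/3, -940403/15, …
ICs: h(0) = 16, h′(0) = 32.

f: a_k = 0, 16, 0, -256/3, 0, 4096/5, 0, …
g: a_k = 1, 1, 1/2, 1/6, 1/24, 1/120, 1/720, …
h₀=f·g: eliminate ⇒ L₀, order ≤ 2·1.
h₀' ⇒ L via d/dx closure of L₀.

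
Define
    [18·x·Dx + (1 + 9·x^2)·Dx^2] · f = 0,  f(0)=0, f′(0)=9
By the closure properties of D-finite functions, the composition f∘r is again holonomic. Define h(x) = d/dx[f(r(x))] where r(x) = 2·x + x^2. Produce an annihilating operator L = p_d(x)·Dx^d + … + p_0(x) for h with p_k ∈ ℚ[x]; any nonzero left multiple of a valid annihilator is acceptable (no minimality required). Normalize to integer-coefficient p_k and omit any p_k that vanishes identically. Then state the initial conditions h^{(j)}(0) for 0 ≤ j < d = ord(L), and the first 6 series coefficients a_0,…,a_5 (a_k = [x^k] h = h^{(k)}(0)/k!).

L = (-1 + 72·x + 144·x^2 + 108·x^3 + 27·x^4) + (1 + x + 36·x^2 + 72·x^3 + 45·x^4 + 9·x^5)·Dx  (order 1).
h: a_k = 18, 18, -648, -1296, 22518, 69822, …
ICs: h(0) = 18.

f: a_k = 0, 9, 0, -27, 0, 729/5, …
L₀ from L_f via x↦r, Dx↦r'^{-1}Dx.
Differentiate: ansatz ord ≤ ord L₀ ⇒ L.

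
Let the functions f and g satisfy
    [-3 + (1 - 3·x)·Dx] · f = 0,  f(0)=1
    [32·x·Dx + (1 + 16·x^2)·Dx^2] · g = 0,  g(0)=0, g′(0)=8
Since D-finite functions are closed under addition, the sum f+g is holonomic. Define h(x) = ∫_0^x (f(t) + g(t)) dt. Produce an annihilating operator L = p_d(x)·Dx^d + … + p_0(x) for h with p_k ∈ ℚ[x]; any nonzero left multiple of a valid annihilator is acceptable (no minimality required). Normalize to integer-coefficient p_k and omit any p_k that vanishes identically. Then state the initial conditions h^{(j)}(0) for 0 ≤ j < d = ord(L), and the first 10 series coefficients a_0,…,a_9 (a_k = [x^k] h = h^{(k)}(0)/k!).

L = (-96 + 1152·x + 4608·x^2)·Dx^2 + (43 - 96·x + 240·x^2 + 4608·x^3)·Dx^3 + (-3 - 7·x - 112·x^3 + 768·x^4)·Dx^4  (order 4).
h: a_k = 0, 1, 11/2, 3, -47/12, 81/5, 3263/30, 729/7, -17459/56, 729, …
ICs: h(0) = 0, h′(0) = 1, h′′(0) = 11, h′′′(0) = 18.

f: a_k = 1, 3, 9, 27, 81, 243, 729, 2187, 6561, 19683, …
g: a_k = 0, 8, 0, -128/3, 0, 2048/5, 0, -32768/7, 0, 524288/9, …
Sum ⇒ L₀ = lclm(L_f,L_g) in ℚ(x)⟨Dx⟩.
∫: right-multiply L₀ by Dx.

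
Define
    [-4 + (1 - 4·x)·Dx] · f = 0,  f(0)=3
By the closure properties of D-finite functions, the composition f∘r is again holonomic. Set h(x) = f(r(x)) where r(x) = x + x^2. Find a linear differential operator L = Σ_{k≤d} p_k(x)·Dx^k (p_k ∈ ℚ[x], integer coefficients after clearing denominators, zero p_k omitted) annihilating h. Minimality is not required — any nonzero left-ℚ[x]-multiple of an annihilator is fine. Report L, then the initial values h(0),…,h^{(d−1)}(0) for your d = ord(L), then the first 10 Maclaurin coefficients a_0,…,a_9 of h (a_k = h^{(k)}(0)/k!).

f: a_k = 3, 12, 48, 192, 768, 3072, 12288, 49152, 196608, 786432, …
Substitute x→r, Dx→(1/r')Dx; clear ⇒ L₀.
L = (4 + 8·x) + (-1 + 4·x + 4·x^2)·Dx  (order 1).
h: a_k = 3, 12, 60, 288, 1392, 6720, 32448, 156672, 756480, 3652608, …
ICs: h(0) = 3.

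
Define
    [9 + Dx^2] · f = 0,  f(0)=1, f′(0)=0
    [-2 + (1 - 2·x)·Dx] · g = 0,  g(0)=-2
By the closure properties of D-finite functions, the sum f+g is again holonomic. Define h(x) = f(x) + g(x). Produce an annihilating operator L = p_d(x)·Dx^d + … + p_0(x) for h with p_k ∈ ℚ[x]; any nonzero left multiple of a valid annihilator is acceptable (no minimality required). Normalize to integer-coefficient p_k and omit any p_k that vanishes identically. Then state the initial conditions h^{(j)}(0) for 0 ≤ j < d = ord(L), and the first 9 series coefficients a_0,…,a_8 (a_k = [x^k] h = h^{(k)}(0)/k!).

L = (-594 + 648·x - 648·x^2) + (153 - 630·x + 972·x^2 - 648·x^3)·Dx + (-66 + 72·x - 72·x^2)·Dx^2 + (17 - 70·x + 108·x^2 - 72·x^3)·Dx^3  (order 3).
h: a_k = -1, -4, -25/2, -16, -229/8, -64, -10321/80, -256, -2293031/4480, …
ICs: h(0) = -1, h′(0) = -4, h′′(0) = -25.

f: a_k = 1, 0, -9/2, 0, 27/8, 0, -81/80, 0, 729/4480, …
g: a_k = -2, -4, -8, -16, -32, -64, -128, -256, -512, …
Weyl lclm of L_f,L_g ⇒ L₀ (ord ≤ 3).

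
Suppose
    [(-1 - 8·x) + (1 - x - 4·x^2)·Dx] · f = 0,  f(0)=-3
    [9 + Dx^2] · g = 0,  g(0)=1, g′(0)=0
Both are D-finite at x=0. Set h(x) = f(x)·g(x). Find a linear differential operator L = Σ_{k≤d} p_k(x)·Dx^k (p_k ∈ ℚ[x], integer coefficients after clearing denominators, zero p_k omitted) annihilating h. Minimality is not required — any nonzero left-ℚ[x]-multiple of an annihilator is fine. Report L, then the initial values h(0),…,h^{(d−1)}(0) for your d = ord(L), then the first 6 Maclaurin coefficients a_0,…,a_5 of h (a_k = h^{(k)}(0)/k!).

L = (-1 + 9·x + 36·x^2) + (2 + 16·x)·Dx + (-1 + x + 4·x^2)·Dx^2  (order 2).
h: a_k = -3, -3, -3/2, -27/2, -237/8, -669/8, …
ICs: h(0) = -3, h′(0) = -3.

f: a_k = -3, -3, -15, -27, -87, -195, …
g: a_k = 1, 0, -9/2, 0, 27/8, 0, …
Product ⇒ symmetric product L₀, ord ≤ 2.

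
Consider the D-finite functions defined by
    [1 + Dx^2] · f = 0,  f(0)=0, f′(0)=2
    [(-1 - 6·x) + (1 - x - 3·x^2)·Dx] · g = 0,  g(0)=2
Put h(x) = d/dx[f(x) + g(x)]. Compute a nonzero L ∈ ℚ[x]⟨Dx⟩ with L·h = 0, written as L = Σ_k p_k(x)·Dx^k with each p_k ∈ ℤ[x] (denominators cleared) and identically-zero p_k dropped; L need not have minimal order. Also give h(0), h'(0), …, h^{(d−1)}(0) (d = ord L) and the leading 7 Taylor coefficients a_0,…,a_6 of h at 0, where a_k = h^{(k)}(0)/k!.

L = (464 + 2522·x + 8618·x^2 + 6330·x^3 + 9630·x^4 + 486·x^5 + 486·x^6) + (-43 - 249·x + 114·x^2 + 559·x^3 + 1500·x^4 + 1863·x^5 + 189·x^6 + 162·x^7)·Dx + (464 + 2522·x + 8618·x^2 + 6330·x^3 + 9630·x^4 + 486·x^5 + 486·x^6)·Dx^2 + (-43 - 249·x + 114·x^2 + 559·x^3 + 1500·x^4 + 1863·x^5 + 189·x^6 + 162·x^7)·Dx^3  (order 3).
h: a_k = 4, 16, 41, 152, 4801/12, 1164, 1093679/360, …
ICs: h(0) = 4, h′(0) = 16, h′′(0) = 82.

f: a_k = 0, 2, 0, -1/3, 0, 1/60, 0, …
g: a_k = 2, 2, 8, 14, 38, 80, 194, …
Sum ⇒ L₀ = lclm(L_f,L_g) in ℚ(x)⟨Dx⟩.
Differentiate: ansatz ord ≤ ord L₀ ⇒ L.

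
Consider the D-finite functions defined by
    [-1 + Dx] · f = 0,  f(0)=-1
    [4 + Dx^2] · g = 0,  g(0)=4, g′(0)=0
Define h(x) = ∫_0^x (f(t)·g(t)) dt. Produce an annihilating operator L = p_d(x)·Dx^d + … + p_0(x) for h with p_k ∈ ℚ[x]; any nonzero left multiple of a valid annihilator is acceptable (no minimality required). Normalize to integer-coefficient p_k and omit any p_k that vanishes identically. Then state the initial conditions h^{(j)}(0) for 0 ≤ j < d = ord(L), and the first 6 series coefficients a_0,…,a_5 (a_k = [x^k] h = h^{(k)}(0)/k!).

f: a_k = -1, -1, -1/2, -1/6, -1/24, -1/120, …
g: a_k = 4, 0, -8, 0, 8/3, 0, …
f·g: L₀ = L_f ⊗_s L_g, ord ≤ 1·2.
h=∫₀ˣh₀: take L = L₀·Dx.
L = 5·Dx - 2·Dx^2 + Dx^3  (order 3).
h: a_k = 0, -4, -2, 2, 11/6, 7/30, …
ICs: h(0) = 0, h′(0) = -4, h′′(0) = -4.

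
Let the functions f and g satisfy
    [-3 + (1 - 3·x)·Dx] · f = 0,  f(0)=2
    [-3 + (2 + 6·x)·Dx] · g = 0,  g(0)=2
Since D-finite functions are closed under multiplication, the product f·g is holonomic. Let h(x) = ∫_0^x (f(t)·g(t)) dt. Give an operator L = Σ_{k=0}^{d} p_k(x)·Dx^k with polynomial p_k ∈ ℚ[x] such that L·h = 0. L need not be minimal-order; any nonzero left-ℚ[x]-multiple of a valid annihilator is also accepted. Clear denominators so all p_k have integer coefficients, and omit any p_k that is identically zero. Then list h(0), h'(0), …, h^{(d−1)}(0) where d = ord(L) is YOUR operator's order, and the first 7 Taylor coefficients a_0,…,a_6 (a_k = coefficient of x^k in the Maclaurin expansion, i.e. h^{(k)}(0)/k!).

f: a_k = 2, 6, 18, 54, 162, 486, 1458, …
g: a_k = 2, 3, -9/4, 27/8, -405/64, 1701/128, -15309/512, …
Product ⇒ symmetric product L₀, ord ≤ 1.
h=∫₀ˣh₀: take L = L₀·Dx.
L = (9 + 9·x)·Dx + (-2 + 18·x^2)·Dx^2  (order 2).
h: a_k = 0, 4, 9, 33/2, 621/16, 14499/160, 29565/128, …
ICs: h(0) = 0, h′(0) = 4.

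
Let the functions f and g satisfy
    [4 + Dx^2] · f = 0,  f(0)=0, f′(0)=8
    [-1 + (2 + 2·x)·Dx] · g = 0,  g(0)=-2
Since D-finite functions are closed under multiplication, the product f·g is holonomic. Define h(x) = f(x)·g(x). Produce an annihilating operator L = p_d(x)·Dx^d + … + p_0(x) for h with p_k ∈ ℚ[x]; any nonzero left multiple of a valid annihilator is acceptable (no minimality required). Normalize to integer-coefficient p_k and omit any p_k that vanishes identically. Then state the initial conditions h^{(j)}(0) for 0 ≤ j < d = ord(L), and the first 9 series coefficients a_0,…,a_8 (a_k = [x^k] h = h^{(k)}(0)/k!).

f: a_k = 0, 8, 0, -16/3, 0, 16/15, 0, -32/315, 0, …
g: a_k = -2, -1, 1/4, -1/8, 5/64, -7/128, 21/512, -33/1024, 429/16384, …
L₀ := L_f ⊗_s L_g (sym. prod.), ord ≤ 2.
L = (19 + 32·x + 16·x^2) + (-4 - 4·x)·Dx + (4 + 8·x + 4·x^2)·Dx^2  (order 2).
h: a_k = 0, -16, -8, 38/3, 13/3, -341/120, -67/80, 7687/20160, 17/8064, …
ICs: h(0) = 0, h′(0) = -16.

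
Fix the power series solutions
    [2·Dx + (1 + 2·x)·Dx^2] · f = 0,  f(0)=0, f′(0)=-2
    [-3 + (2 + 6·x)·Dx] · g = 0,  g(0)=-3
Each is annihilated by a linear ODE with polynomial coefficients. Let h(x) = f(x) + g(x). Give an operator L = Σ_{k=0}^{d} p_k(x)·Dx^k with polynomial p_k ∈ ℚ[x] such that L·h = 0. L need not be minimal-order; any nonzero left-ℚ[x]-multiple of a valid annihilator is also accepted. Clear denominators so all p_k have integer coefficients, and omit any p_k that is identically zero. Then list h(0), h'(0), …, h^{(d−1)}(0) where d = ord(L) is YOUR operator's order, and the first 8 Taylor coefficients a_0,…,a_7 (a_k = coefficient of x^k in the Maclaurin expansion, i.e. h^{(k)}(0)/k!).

L = (-6 + 36·x)·Dx + (5 + 84·x + 180·x^2)·Dx^2 + (2 + 22·x + 72·x^2 + 72·x^3)·Dx^3  (order 3).
h: a_k = -3, -13/2, 43/8, -371/48, 1727/128, -33707/1280, 170549/3072, -1777735/14336, …
ICs: h(0) = -3, h′(0) = -13/2, h′′(0) = 43/4.

f: a_k = 0, -2, 2, -8/3, 4, -32/5, 32/3, -128/7, …
g: a_k = -3, -9/2, 27/8, -81/16, 1215/128, -5103/256, 45927/1024, -216513/2048, …
Sum ⇒ L₀ = lclm(L_f,L_g) in ℚ(x)⟨Dx⟩.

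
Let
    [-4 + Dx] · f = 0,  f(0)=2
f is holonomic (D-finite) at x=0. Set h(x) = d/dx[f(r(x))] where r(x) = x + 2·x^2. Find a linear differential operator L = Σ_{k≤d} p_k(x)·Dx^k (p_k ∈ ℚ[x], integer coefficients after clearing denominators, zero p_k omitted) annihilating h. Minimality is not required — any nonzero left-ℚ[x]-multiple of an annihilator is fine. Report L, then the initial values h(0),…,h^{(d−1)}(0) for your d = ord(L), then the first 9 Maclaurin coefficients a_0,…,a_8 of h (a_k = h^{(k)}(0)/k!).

L = (8 + 32·x + 64·x^2) + (-1 - 4·x)·Dx  (order 1).
h: a_k = 8, 64, 256, 2560/3, 6656/3, 77824/15, 475136/45, 6258688/315, 2146304/63, …
ICs: h(0) = 8.

f: a_k = 2, 8, 16, 64/3, 64/3, 256/15, 512/45, 2048/315, 1024/315, …
Substitute x→r, Dx→(1/r')Dx; clear ⇒ L₀.
h₀' ⇒ L via d/dx closure of L₀.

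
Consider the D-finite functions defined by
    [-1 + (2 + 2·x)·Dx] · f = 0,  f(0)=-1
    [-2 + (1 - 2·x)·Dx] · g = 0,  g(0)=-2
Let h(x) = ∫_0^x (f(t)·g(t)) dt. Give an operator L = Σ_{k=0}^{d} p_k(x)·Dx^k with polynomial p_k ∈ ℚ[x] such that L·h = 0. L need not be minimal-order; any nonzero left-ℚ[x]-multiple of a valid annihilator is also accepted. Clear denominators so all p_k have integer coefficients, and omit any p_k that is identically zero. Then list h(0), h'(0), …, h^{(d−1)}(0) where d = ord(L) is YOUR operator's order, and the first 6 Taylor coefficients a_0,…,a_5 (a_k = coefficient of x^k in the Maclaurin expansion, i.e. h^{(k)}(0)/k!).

L = (5 + 2·x)·Dx + (-2 + 2·x + 4·x^2)·Dx^2  (order 2).
h: a_k = 0, 2, 5/2, 13/4, 157/32, 2507/320, …
ICs: h(0) = 0, h′(0) = 2.

f: a_k = -1, -1/2, 1/8, -1/16, 5/128, -7/256, …
g: a_k = -2, -4, -8, -16, -32, -64, …
Product ⇒ symmetric product L₀, ord ≤ 1.
∫: right-multiply L₀ by Dx.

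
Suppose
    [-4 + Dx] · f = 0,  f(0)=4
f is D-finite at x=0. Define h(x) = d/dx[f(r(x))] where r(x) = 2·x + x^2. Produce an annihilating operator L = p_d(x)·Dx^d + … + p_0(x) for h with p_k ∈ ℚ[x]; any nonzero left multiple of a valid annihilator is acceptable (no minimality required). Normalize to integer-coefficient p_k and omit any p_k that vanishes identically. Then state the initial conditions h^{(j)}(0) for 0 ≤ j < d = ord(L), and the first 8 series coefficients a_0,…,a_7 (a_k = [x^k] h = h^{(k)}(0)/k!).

L = (9 + 16·x + 8·x^2) + (-1 - x)·Dx  (order 1).
h: a_k = 32, 288, 1408, 14720/3, 13568, 472832/15, 2868224/45, 12061696/105, …
ICs: h(0) = 32.

f: a_k = 4, 16, 32, 128/3, 128/3, 512/15, 1024/45, 4096/315, …
h₀=f(r): pull back L_f along r ⇒ L₀.
Differentiate: ansatz ord ≤ ord L₀ ⇒ L.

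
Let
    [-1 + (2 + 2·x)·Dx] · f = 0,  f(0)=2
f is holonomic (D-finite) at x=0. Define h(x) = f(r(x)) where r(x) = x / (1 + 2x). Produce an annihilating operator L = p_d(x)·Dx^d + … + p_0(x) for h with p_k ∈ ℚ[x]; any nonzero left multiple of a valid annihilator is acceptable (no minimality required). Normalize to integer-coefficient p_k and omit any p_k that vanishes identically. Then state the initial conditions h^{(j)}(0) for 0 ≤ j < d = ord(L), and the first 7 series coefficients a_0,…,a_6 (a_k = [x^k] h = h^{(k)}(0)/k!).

L = -1 + (2 + 10·x + 12·x^2)·Dx  (order 1).
h: a_k = 2, 1, -9/4, 41/8, -757/64, 3543/128, -33645/512, …
ICs: h(0) = 2.

f: a_k = 2, 1, -1/4, 1/8, -5/64, 7/128, -21/512, …
f∘r: x↦r, Dx↦Dx/r' in L_f ⇒ L₀.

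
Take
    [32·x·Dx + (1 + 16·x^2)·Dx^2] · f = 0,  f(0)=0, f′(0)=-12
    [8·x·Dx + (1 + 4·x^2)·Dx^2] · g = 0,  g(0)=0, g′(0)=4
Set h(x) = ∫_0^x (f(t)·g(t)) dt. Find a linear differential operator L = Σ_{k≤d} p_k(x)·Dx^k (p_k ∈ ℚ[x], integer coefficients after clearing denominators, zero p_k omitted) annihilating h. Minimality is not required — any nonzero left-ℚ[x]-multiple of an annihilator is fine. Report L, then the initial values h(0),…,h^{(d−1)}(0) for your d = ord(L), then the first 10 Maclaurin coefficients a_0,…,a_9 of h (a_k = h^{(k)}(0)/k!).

f: a_k = 0, -12, 0, 64, 0, -3072/5, 0, 49152/7, 0, -262144/3, …
g: a_k = 0, 4, 0, -16/3, 0, 64/5, 0, -256/7, 0, 1024/9, …
Product ⇒ symmetric product L₀, ord ≤ 4.
∫: right-multiply L₀ by Dx.
L = (-1536·x - 51200·x^3 - 262144·x^5 + 655360·x^7 + 6291456·x^9)·Dx^2 + (-80 - 6592·x^2 - 92160·x^4 - 229376·x^6 + 2293760·x^8 + 9437184·x^10)·Dx^3 + (-160·x - 4480·x^3 - 30720·x^5 + 69632·x^7 + 1310720·x^9 + 3145728·x^11)·Dx^4 + (-1 - 40·x^2 - 464·x^4 + 29696·x^8 + 163840·x^10 + 262144·x^12)·Dx^5  (order 5).
h: a_k = 0, 0, 0, -16, 0, 64, 0, -44288/105, 0, 228352/63, …
ICs: h(0) = 0, h′(0) = 0, h′′(0) = 0, h′′′(0) = -96, h′′′′(0) = 0.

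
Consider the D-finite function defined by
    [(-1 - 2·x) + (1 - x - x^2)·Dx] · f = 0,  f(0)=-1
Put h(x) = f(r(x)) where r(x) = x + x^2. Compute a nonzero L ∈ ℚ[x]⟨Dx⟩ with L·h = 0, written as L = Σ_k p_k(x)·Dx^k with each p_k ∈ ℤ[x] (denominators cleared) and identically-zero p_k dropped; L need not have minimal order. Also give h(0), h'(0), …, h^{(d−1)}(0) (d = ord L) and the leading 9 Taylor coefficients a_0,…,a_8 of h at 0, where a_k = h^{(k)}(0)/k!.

L = (1 + 4·x + 6·x^2 + 4·x^3) + (-1 + x + 2·x^2 + 2·x^3 + x^4)·Dx  (order 1).
h: a_k = -1, -1, -3, -7, -16, -37, -86, -199, -461, …
ICs: h(0) = -1.

f: a_k = -1, -1, -2, -3, -5, -8, -13, -21, -34, …
Substitute x→r, Dx→(1/r')Dx; clear ⇒ L₀.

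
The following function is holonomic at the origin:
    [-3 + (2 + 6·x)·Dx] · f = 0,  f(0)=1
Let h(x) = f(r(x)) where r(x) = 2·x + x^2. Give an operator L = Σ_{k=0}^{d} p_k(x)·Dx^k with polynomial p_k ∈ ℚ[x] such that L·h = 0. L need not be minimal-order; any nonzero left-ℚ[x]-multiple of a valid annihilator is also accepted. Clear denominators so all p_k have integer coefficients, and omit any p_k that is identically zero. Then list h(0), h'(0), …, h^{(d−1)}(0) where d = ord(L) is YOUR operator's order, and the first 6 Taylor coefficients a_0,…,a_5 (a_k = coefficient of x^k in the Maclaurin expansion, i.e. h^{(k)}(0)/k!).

f: a_k = 1, 3/2, -9/8, 27/16, -405/128, 1701/256, …
L₀ from L_f via x↦r, Dx↦r'^{-1}Dx.
L = (-3 - 3·x) + (1 + 6·x + 3·x^2)·Dx  (order 1).
h: a_k = 1, 3, -3, 9, -63/2, 243/2, …
ICs: h(0) = 1.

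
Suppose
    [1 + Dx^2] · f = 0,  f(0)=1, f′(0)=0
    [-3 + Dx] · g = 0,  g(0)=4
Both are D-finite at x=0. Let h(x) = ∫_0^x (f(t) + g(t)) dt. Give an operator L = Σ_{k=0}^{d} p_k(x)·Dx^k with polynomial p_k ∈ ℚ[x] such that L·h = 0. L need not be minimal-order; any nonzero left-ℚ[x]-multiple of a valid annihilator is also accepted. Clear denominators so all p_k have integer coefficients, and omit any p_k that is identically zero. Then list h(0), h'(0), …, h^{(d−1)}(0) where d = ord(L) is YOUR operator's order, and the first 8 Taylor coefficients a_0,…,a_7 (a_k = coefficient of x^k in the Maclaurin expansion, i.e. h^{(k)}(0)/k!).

L = -3·Dx + Dx^2 - 3·Dx^3 + Dx^4  (order 4).
h: a_k = 0, 5, 6, 35/6, 9/2, 65/24, 27/20, 583/1008, …
ICs: h(0) = 0, h′(0) = 5, h′′(0) = 12, h′′′(0) = 35.

f: a_k = 1, 0, -1/2, 0, 1/24, 0, -1/720, 0, …
g: a_k = 4, 12, 18, 18, 27/2, 81/10, 81/20, 243/140, …
f+g: L₀ = lclm(L_f,L_g), ord ≤ 2+1.
∫: right-multiply L₀ by Dx.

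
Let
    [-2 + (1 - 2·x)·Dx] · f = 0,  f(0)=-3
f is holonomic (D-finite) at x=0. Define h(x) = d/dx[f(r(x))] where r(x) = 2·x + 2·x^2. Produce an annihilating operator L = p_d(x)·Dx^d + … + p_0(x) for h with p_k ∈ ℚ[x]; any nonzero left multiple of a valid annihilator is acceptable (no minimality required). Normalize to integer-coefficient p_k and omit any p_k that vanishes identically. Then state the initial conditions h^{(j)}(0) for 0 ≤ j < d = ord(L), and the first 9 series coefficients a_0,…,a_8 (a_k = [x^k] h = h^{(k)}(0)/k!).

f: a_k = -3, -6, -12, -24, -48, -96, -192, -384, -768, …
Substitute x→r, Dx→(1/r')Dx; clear ⇒ L₀.
h₀' ⇒ L via d/dx closure of L₀.
L = (10 + 24·x + 24·x^2) + (-1 + 2·x + 12·x^2 + 8·x^3)·Dx  (order 1).
h: a_k = -12, -120, -864, -5568, -33600, -194688, -1096704, -6051840, -32873472, …
ICs: h(0) = -12.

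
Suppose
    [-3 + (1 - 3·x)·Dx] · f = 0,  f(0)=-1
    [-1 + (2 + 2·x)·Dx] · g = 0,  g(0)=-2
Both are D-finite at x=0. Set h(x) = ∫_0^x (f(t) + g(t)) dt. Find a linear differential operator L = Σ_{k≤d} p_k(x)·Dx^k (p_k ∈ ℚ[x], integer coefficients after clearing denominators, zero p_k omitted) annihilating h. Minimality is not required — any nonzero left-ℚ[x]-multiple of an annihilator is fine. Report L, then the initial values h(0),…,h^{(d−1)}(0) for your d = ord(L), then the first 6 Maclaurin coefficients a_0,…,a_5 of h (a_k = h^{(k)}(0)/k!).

f: a_k = -1, -3, -9, -27, -81, -243, …
g: a_k = -2, -1, 1/4, -1/8, 5/64, -7/128, …
f+g: L₀ = lclm(L_f,L_g), ord ≤ 1+1.
h=∫h₀ ⇒ L = L₀·Dx.
L = (-39 - 27·x)·Dx + (73 + 138·x + 81·x^2)·Dx^2 + (-10 + 2·x + 66·x^2 + 54·x^3)·Dx^3  (order 3).
h: a_k = 0, -3, -2, -35/12, -217/32, -5179/320, …
ICs: h(0) = 0, h′(0) = -3, h′′(0) = -4.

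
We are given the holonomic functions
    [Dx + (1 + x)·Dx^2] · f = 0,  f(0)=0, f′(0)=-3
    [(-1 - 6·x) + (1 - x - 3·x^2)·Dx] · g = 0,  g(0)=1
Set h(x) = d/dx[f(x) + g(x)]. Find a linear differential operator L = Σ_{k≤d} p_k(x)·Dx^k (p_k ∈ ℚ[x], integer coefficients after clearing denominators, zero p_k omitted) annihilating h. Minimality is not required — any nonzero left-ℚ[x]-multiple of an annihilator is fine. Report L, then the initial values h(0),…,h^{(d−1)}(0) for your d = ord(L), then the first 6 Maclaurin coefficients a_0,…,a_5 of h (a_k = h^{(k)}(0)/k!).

L = (-58 - 350·x - 636·x^2 - 756·x^3 - 324·x^4) + (-40 - 364·x - 976·x^2 - 1632·x^3 - 1530·x^4 - 540·x^5)·Dx + (9 + 31·x + 27·x^2 - 115·x^3 - 345·x^4 - 333·x^5 - 108·x^6)·Dx^2  (order 2).
h: a_k = -2, 11, 18, 79, 197, 585, …
ICs: h(0) = -2, h′(0) = 11.

f: a_k = 0, -3, 3/2, -1, 3/4, -3/5, …
g: a_k = 1, 1, 4, 7, 19, 40, …
h₀=f+g: left-lcm gives L₀, ord ≤ 3.
Derive L from L₀ (diff closure).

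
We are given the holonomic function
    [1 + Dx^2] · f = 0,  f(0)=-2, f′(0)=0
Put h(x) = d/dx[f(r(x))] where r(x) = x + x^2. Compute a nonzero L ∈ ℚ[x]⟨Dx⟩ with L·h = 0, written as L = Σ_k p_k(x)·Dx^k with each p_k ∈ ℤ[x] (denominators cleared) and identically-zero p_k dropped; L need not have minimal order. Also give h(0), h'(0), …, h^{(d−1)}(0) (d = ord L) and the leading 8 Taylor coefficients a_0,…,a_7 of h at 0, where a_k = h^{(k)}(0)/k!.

L = (13 + 8·x + 24·x^2 + 32·x^3 + 16·x^4) + (-6 - 12·x)·Dx + (1 + 4·x + 4·x^2)·Dx^2  (order 2).
h: a_k = 0, 2, 6, 11/3, -5/3, -179/60, -133/60, -841/2520, …
ICs: h(0) = 0, h′(0) = 2.

f: a_k = -2, 0, 1, 0, -1/12, 0, 1/360, 0, …
L₀ from L_f via x↦r, Dx↦r'^{-1}Dx.
Differentiate: ansatz ord ≤ ord L₀ ⇒ L.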